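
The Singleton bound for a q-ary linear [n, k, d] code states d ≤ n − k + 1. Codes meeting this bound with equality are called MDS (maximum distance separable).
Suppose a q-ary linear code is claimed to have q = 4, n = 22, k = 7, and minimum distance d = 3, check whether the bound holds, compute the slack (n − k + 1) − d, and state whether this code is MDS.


Singleton RHS = n − k + 1 = 16, slack = 13, bound satisfied, not MDS.

Singleton bound: d ≤ n − k + 1.
Here n = 22, k = 7, so n − k + 1 = 16.
Given d = 3, check d ≤ 16: YES.
Slack = (n − k + 1) − d = 13.
The code is NOT MDS (slack = 13 > 0).
Description: the claimed parameters are [22, 7, 3]_4; such a code would be non-MDS.


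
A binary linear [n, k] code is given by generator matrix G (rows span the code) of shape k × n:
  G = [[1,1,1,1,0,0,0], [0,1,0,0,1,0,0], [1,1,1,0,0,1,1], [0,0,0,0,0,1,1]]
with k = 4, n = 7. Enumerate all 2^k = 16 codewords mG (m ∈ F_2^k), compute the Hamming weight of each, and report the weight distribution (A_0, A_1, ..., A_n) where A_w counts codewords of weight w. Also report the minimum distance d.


Weight distribution: A_0 = 1, A_1 = 1, A_2 = 2, A_3 = 4, A_4 = 3, A_5 = 3, A_6 = 2. Minimum distance d = 1.

Enumerate all 2^4 = 16 messages m ∈ F_2^4.
For each, compute codeword c = mG in F_2^7, then tally its weight.
  m = 0000 → c = 0000000, weight = 0.
  m = 1000 → c = 1111000, weight = 4.
  m = 0100 → c = 0100100, weight = 2.
  m = 1100 → c = 1011100, weight = 4.
  m = 0010 → c = 1110011, weight = 5.
  m = 1010 → c = 0001011, weight = 3.
  m = 0110 → c = 1010111, weight = 5.
  m = 1110 → c = 0101111, weight = 5.
  m = 0001 → c = 0000011, weight = 2.
  m = 1001 → c = 1111011, weight = 6.
  m = 0101 → c = 0100111, weight = 4.
  m = 1101 → c = 1011111, weight = 6.
  m = 0011 → c = 1110000, weight = 3.
  m = 1011 → c = 0001000, weight = 1.
  m = 0111 → c = 1010100, weight = 3.
  m = 1111 → c = 0101100, weight = 3.
Tally weights:
  weight 0: 1 codewords.
  weight 1: 1 codewords.
  weight 2: 2 codewords.
  weight 3: 4 codewords.
  weight 4: 3 codewords.
  weight 5: 3 codewords.
  weight 6: 2 codewords.
Minimum distance d = smallest w > 0 with A_w > 0 = 1.
Sanity: Σ A_w = 16 = 2^4 = 16 ✓.


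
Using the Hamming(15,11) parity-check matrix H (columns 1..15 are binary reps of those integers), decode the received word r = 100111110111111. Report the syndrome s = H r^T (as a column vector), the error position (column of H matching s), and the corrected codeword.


s = (1, 0, 0, 0)^T, error position = 8, corrected codeword c = 100111100111111

Compute s = H r^T mod 2 one row at a time:
  s_1 = 1 + 0 + 1 + 1 + 1 + 1 + 1 + 1 = 7 ≡ 1 (mod 2).
  s_2 = 1 + 1 + 1 + 1 + 1 + 1 + 1 + 1 = 8 ≡ 0 (mod 2).
  s_3 = 0 + 0 + 1 + 1 + 1 + 1 + 1 + 1 = 6 ≡ 0 (mod 2).
  s_4 = 1 + 0 + 1 + 1 + 0 + 1 + 1 + 1 = 6 ≡ 0 (mod 2).
s = (1, 0, 0, 0)^T — this equals column 8 of H (binary 1000), so error is at position 8.
Correct: flip bit 8 of r = 100111110111111 to get c = 100111100111111.


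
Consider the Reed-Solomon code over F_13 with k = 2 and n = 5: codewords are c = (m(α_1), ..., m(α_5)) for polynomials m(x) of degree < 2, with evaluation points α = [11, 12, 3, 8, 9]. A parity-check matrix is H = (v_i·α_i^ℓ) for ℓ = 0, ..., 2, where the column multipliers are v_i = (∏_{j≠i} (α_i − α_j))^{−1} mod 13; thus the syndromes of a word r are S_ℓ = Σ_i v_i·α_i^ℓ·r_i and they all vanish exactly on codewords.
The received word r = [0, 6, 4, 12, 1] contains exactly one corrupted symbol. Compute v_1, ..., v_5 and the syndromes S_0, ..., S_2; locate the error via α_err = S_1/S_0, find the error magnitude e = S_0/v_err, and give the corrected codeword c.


S = (6, 9, 7), error at position 4, error magnitude e = 4, c = [0, 6, 4, 8, 1].

Step 1: column multipliers v_i = (∏_{j≠i}(α_i − α_j))^{−1} mod 13.
  i = 1 (α = 11): (11−12)(11−3)(11−8)(11−9) = (−1)·8·3·2 = −48 ≡ 4, so v_1 = 4^{−1} = 10 (mod 13).
  i = 2 (α = 12): (12−11)(12−3)(12−8)(12−9) = 1·9·4·3 = 108 ≡ 4, so v_2 = 4^{−1} = 10 (mod 13).
  i = 3 (α = 3): (3−11)(3−12)(3−8)(3−9) = (−8)·(−9)·(−5)·(−6) = 2160 ≡ 2, so v_3 = 2^{−1} = 7 (mod 13).
  i = 4 (α = 8): (8−11)(8−12)(8−3)(8−9) = (−3)·(−4)·5·(−1) = −60 ≡ 5, so v_4 = 5^{−1} = 8 (mod 13).
  i = 5 (α = 9): (9−11)(9−12)(9−3)(9−8) = (−2)·(−3)·6·1 = 36 ≡ 10, so v_5 = 10^{−1} = 4 (mod 13).
  v = [10, 10, 7, 8, 4].
Step 2: syndromes of r = [0, 6, 4, 12, 1] (all sums mod 13).
  S_0 = Σ v_i r_i = 10·0 + 10·6 + 7·4 + 8·12 + 4·1 = 188 ≡ 6.
  S_1 = Σ v_i α_i r_i = 10·11·0 + 10·12·6 + 7·3·4 + 8·8·12 + 4·9·1 = 1608 ≡ 9.
  α_i^2 mod 13 = [4, 1, 9, 12, 3].
  S_2 = Σ v_i α_i^2 r_i = 10·4·0 + 10·1·6 + 7·9·4 + 8·12·12 + 4·3·1 = 1476 ≡ 7.
  S = (6, 9, 7) ≠ 0, so r is not a codeword (an error is present).
Step 3: locate the error. For a single error e at position i, S_ℓ = v_i·e·α_i^ℓ, so α_err = S_1/S_0.
  S_0^{−1} = 6^{−1} = 11 (mod 13), so α_err = 9·11 = 99 ≡ 8 = α_4. Error position i = 4.
  Consistency check: S_2/S_1 = 7·3 = 21 ≡ 8 = α_err ✓ (single-error assumption holds).
Step 4: error magnitude e = S_0/v_4 = S_0·∏_{j≠4}(α_4 − α_j) = 6·5 = 30 ≡ 4 (mod 13).
Step 5: correct position 4: c_4 = r_4 − e = 12 − 4 ≡ 8 (mod 13). Hence c = [0, 6, 4, 8, 1].
  Check: interpolating c through the α_i gives m(x) = 12 + 6·x (degree < 2) with m(α_i) = c_i for every i, so c is indeed a codeword.


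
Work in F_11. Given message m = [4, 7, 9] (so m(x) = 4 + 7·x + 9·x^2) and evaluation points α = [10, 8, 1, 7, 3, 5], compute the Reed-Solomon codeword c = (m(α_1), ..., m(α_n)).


c = [6, 9, 9, 10, 7, 0]

Message polynomial: m(x) = 4 + 7·x + 9·x^2 (mod 11).
For each evaluation point α_i, compute m(α_i) mod 11:
  α_1 = 10: Horner steps 9 → 9 → 6, so m(10) = 6.
  α_2 = 8: Horner steps 9 → 2 → 9, so m(8) = 9.
  α_3 = 1: Horner steps 9 → 5 → 9, so m(1) = 9.
  α_4 = 7: Horner steps 9 → 4 → 10, so m(7) = 10.
  α_5 = 3: Horner steps 9 → 1 → 7, so m(3) = 7.
  α_6 = 5: Horner steps 9 → 8 → 0, so m(5) = 0.
Codeword c = [6, 9, 9, 10, 7, 0] ∈ F_11^6.


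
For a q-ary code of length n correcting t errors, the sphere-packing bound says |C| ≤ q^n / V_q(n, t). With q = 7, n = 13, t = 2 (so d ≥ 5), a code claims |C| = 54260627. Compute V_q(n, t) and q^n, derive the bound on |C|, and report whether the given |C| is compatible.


V_q(n, t) = 2887, q^n = 96889010407, Hamming bound = 33560446, |C| = 54260627 > bound (violated).

Step 1: Compute V_q(n, t) = Σ_{j=0}^2 C(n, j) (q−1)^j.
  j = 0: C(13,0)·(6)^0 = 1·1 = 1.
  j = 1: C(13,1)·(6)^1 = 13·6 = 78.
  j = 2: C(13,2)·(6)^2 = 78·36 = 2808.
  V_q(n, t) = 1 + 78 + 2808 = 2887.
Step 2: q^n = 7^13 = 96889010407.
Step 3: Hamming bound ⌊q^n / V_q(n,t)⌋ = ⌊96889010407/2887⌋ = 33560446.
Step 4: Compare |C| = 54260627 to 33560446: violated.
The claimed |C| lies above the Hamming bound, so no 7-ary code of length 13 with d ≥ 5 can have 54260627 codewords.


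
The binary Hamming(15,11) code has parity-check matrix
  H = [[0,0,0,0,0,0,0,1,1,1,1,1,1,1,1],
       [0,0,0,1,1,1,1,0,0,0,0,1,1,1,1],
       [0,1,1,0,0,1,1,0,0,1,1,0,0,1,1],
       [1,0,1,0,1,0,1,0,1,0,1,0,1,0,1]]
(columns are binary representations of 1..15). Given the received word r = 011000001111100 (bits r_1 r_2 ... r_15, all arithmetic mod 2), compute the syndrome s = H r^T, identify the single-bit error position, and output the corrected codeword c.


s = (1, 0, 0, 0)^T, error position = 8, corrected codeword c = 011000011111100

Compute s = H r^T mod 2 one row at a time:
  s_1 = 0 + 1 + 1 + 1 + 1 + 1 + 0 + 0 = 5 ≡ 1 (mod 2).
  s_2 = 0 + 0 + 0 + 0 + 1 + 1 + 0 + 0 = 2 ≡ 0 (mod 2).
  s_3 = 1 + 1 + 0 + 0 + 1 + 1 + 0 + 0 = 4 ≡ 0 (mod 2).
  s_4 = 0 + 1 + 0 + 0 + 1 + 1 + 1 + 0 = 4 ≡ 0 (mod 2).
s = (1, 0, 0, 0)^T — this equals column 8 of H (binary 1000), so error is at position 8.
Correct: flip bit 8 of r = 011000001111100 to get c = 011000011111100.


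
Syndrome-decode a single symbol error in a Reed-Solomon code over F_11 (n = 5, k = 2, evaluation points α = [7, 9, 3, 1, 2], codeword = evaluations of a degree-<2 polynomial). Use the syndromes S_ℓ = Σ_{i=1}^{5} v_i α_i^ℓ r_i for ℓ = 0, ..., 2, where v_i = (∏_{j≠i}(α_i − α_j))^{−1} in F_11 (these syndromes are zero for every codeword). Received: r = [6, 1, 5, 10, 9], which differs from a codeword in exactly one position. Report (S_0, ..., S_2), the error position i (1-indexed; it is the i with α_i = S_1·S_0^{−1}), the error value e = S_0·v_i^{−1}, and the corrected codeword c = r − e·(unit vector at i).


S = (2, 4, 8), error at position 5, error magnitude e = 7, c = [6, 1, 5, 10, 2].

Step 1: column multipliers v_i = (∏_{j≠i}(α_i − α_j))^{−1} mod 11.
  i = 1 (α = 7): (7−9)(7−3)(7−1)(7−2) = (−2)·4·6·5 = −240 ≡ 2, so v_1 = 2^{−1} = 6 (mod 11).
  i = 2 (α = 9): (9−7)(9−3)(9−1)(9−2) = 2·6·8·7 = 672 ≡ 1, so v_2 = 1^{−1} = 1 (mod 11).
  i = 3 (α = 3): (3−7)(3−9)(3−1)(3−2) = (−4)·(−6)·2·1 = 48 ≡ 4, so v_3 = 4^{−1} = 3 (mod 11).
  i = 4 (α = 1): (1−7)(1−9)(1−3)(1−2) = (−6)·(−8)·(−2)·(−1) = 96 ≡ 8, so v_4 = 8^{−1} = 7 (mod 11).
  i = 5 (α = 2): (2−7)(2−9)(2−3)(2−1) = (−5)·(−7)·(−1)·1 = −35 ≡ 9, so v_5 = 9^{−1} = 5 (mod 11).
  v = [6, 1, 3, 7, 5].
Step 2: syndromes of r = [6, 1, 5, 10, 9] (all sums mod 11).
  S_0 = Σ v_i r_i = 6·6 + 1·1 + 3·5 + 7·10 + 5·9 = 167 ≡ 2.
  S_1 = Σ v_i α_i r_i = 6·7·6 + 1·9·1 + 3·3·5 + 7·1·10 + 5·2·9 = 466 ≡ 4.
  α_i^2 mod 11 = [5, 4, 9, 1, 4].
  S_2 = Σ v_i α_i^2 r_i = 6·5·6 + 1·4·1 + 3·9·5 + 7·1·10 + 5·4·9 = 569 ≡ 8.
  S = (2, 4, 8) ≠ 0, so r is not a codeword (an error is present).
Step 3: locate the error. For a single error e at position i, S_ℓ = v_i·e·α_i^ℓ, so α_err = S_1/S_0.
  S_0^{−1} = 2^{−1} = 6 (mod 11), so α_err = 4·6 = 24 ≡ 2 = α_5. Error position i = 5.
  Consistency check: S_2/S_1 = 8·3 = 24 ≡ 2 = α_err ✓ (single-error assumption holds).
Step 4: error magnitude e = S_0/v_5 = S_0·∏_{j≠5}(α_5 − α_j) = 2·9 = 18 ≡ 7 (mod 11).
Step 5: correct position 5: c_5 = r_5 − e = 9 − 7 ≡ 2 (mod 11). Hence c = [6, 1, 5, 10, 2].
  Check: interpolating c through the α_i gives m(x) = 7 + 3·x (degree < 2) with m(α_i) = c_i for every i, so c is indeed a codeword.


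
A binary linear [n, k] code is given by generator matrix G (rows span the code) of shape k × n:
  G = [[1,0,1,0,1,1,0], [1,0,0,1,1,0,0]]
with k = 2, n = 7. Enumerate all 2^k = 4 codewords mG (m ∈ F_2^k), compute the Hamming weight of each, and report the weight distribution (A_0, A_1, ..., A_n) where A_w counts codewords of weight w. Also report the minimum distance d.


Weight distribution: A_0 = 1, A_3 = 2, A_4 = 1. Minimum distance d = 3.

Enumerate all 2^2 = 4 messages m ∈ F_2^2.
For each, compute codeword c = mG in F_2^7, then tally its weight.
  m = 00 → c = 0000000, weight = 0.
  m = 10 → c = 1010110, weight = 4.
  m = 01 → c = 1001100, weight = 3.
  m = 11 → c = 0011010, weight = 3.
Tally weights:
  weight 0: 1 codewords.
  weight 3: 2 codewords.
  weight 4: 1 codewords.
Minimum distance d = smallest w > 0 with A_w > 0 = 3.
Sanity: Σ A_w = 4 = 2^2 = 4 ✓.


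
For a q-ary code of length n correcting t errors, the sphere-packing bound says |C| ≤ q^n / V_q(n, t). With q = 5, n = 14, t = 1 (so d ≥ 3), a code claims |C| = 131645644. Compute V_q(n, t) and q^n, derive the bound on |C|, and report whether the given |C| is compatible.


V_q(n, t) = 57, q^n = 6103515625, Hamming bound = 107079221, |C| = 131645644 > bound (violated).

Step 1: Compute V_q(n, t) = Σ_{j=0}^1 C(n, j) (q−1)^j.
  j = 0: C(14,0)·(4)^0 = 1·1 = 1.
  j = 1: C(14,1)·(4)^1 = 14·4 = 56.
  V_q(n, t) = 1 + 56 = 57.
Step 2: q^n = 5^14 = 6103515625.
Step 3: Hamming bound ⌊q^n / V_q(n,t)⌋ = ⌊6103515625/57⌋ = 107079221.
Step 4: Compare |C| = 131645644 to 107079221: violated.
The claimed |C| lies above the Hamming bound, so no 5-ary code of length 14 with d ≥ 3 can have 131645644 codewords.


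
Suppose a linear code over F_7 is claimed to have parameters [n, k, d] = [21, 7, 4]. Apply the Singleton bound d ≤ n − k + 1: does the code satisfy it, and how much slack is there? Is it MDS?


Singleton RHS = n − k + 1 = 15, slack = 11, bound satisfied, not MDS.

Singleton bound: d ≤ n − k + 1.
Here n = 21, k = 7, so n − k + 1 = 15.
Given d = 4, check d ≤ 15: YES.
Slack = (n − k + 1) − d = 11.
The code is NOT MDS (slack = 11 > 0).
Description: the claimed parameters are [21, 7, 4]_7; such a code would be non-MDS.


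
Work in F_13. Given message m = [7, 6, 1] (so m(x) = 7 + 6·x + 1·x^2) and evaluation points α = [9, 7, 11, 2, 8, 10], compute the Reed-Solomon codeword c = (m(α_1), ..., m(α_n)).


c = [12, 7, 12, 10, 2, 11]

Message polynomial: m(x) = 7 + 6·x + 1·x^2 (mod 13).
For each evaluation point α_i, compute m(α_i) mod 13:
  α_1 = 9: Horner steps 1 → 2 → 12, so m(9) = 12.
  α_2 = 7: Horner steps 1 → 0 → 7, so m(7) = 7.
  α_3 = 11: Horner steps 1 → 4 → 12, so m(11) = 12.
  α_4 = 2: Horner steps 1 → 8 → 10, so m(2) = 10.
  α_5 = 8: Horner steps 1 → 1 → 2, so m(8) = 2.
  α_6 = 10: Horner steps 1 → 3 → 11, so m(10) = 11.
Codeword c = [12, 7, 12, 10, 2, 11] ∈ F_13^6.


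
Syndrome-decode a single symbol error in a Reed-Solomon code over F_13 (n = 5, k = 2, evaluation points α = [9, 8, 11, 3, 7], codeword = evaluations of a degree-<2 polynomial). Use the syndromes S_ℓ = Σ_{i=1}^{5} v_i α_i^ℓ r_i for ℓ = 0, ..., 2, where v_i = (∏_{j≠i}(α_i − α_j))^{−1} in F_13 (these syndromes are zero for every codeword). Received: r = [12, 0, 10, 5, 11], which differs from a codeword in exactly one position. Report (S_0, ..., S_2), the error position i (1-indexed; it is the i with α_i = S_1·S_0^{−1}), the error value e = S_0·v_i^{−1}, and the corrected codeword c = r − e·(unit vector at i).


S = (7, 10, 5), error at position 5, error magnitude e = 10, c = [12, 0, 10, 5, 1].

Step 1: column multipliers v_i = (∏_{j≠i}(α_i − α_j))^{−1} mod 13.
  i = 1 (α = 9): (9−8)(9−11)(9−3)(9−7) = 1·(−2)·6·2 = −24 ≡ 2, so v_1 = 2^{−1} = 7 (mod 13).
  i = 2 (α = 8): (8−9)(8−11)(8−3)(8−7) = (−1)·(−3)·5·1 = 15 ≡ 2, so v_2 = 2^{−1} = 7 (mod 13).
  i = 3 (α = 11): (11−9)(11−8)(11−3)(11−7) = 2·3·8·4 = 192 ≡ 10, so v_3 = 10^{−1} = 4 (mod 13).
  i = 4 (α = 3): (3−9)(3−8)(3−11)(3−7) = (−6)·(−5)·(−8)·(−4) = 960 ≡ 11, so v_4 = 11^{−1} = 6 (mod 13).
  i = 5 (α = 7): (7−9)(7−8)(7−11)(7−3) = (−2)·(−1)·(−4)·4 = −32 ≡ 7, so v_5 = 7^{−1} = 2 (mod 13).
  v = [7, 7, 4, 6, 2].
Step 2: syndromes of r = [12, 0, 10, 5, 11] (all sums mod 13).
  S_0 = Σ v_i r_i = 7·12 + 7·0 + 4·10 + 6·5 + 2·11 = 176 ≡ 7.
  S_1 = Σ v_i α_i r_i = 7·9·12 + 7·8·0 + 4·11·10 + 6·3·5 + 2·7·11 = 1440 ≡ 10.
  α_i^2 mod 13 = [3, 12, 4, 9, 10].
  S_2 = Σ v_i α_i^2 r_i = 7·3·12 + 7·12·0 + 4·4·10 + 6·9·5 + 2·10·11 = 902 ≡ 5.
  S = (7, 10, 5) ≠ 0, so r is not a codeword (an error is present).
Step 3: locate the error. For a single error e at position i, S_ℓ = v_i·e·α_i^ℓ, so α_err = S_1/S_0.
  S_0^{−1} = 7^{−1} = 2 (mod 13), so α_err = 10·2 = 20 ≡ 7 = α_5. Error position i = 5.
  Consistency check: S_2/S_1 = 5·4 = 20 ≡ 7 = α_err ✓ (single-error assumption holds).
Step 4: error magnitude e = S_0/v_5 = S_0·∏_{j≠5}(α_5 − α_j) = 7·7 = 49 ≡ 10 (mod 13).
Step 5: correct position 5: c_5 = r_5 − e = 11 − 10 ≡ 1 (mod 13). Hence c = [12, 0, 10, 5, 1].
  Check: interpolating c through the α_i gives m(x) = 8 + 12·x (degree < 2) with m(α_i) = c_i for every i, so c is indeed a codeword.


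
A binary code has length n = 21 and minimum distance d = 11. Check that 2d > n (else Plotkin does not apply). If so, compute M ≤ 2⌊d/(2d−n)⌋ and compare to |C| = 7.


Plotkin bound M ≤ 22; given |C| = 7 ≤ bound (satisfied).

Check applicability: 2d = 22, n = 21.
2d − n = 1 > 0, so Plotkin applies.
Compute d/(2d−n) = 11/1 ≈ 11.0000.
⌊d/(2d−n)⌋ = 11.
Plotkin bound: M ≤ 2·11 = 22.
Given |C| = 7, check: satisfied.
This |C| is below the Plotkin bound.


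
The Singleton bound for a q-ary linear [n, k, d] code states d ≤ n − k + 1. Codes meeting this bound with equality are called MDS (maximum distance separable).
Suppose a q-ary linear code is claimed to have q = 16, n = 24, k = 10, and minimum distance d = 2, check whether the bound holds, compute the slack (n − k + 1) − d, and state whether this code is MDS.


Singleton RHS = n − k + 1 = 15, slack = 13, bound satisfied, not MDS.

Singleton bound: d ≤ n − k + 1.
Here n = 24, k = 10, so n − k + 1 = 15.
Given d = 2, check d ≤ 15: YES.
Slack = (n − k + 1) − d = 13.
The code is NOT MDS (slack = 13 > 0).
Description: the claimed parameters are [24, 10, 2]_16; such a code would be non-MDS.


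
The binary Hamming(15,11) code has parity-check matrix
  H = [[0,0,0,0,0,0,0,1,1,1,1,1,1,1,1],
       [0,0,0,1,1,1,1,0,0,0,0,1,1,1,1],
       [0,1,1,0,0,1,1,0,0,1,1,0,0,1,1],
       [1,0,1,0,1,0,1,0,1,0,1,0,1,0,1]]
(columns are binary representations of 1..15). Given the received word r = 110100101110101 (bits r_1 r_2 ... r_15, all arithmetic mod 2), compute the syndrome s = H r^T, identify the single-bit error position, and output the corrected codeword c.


s = (1, 0, 1, 0)^T, error position = 10, corrected codeword c = 110100101010101

Compute s = H r^T mod 2 one row at a time:
  s_1 = 0 + 1 + 1 + 1 + 0 + 1 + 0 + 1 = 5 ≡ 1 (mod 2).
  s_2 = 1 + 0 + 0 + 1 + 0 + 1 + 0 + 1 = 4 ≡ 0 (mod 2).
  s_3 = 1 + 0 + 0 + 1 + 1 + 1 + 0 + 1 = 5 ≡ 1 (mod 2).
  s_4 = 1 + 0 + 0 + 1 + 1 + 1 + 1 + 1 = 6 ≡ 0 (mod 2).
s = (1, 0, 1, 0)^T — this equals column 10 of H (binary 1010), so error is at position 10.
Correct: flip bit 10 of r = 110100101110101 to get c = 110100101010101.


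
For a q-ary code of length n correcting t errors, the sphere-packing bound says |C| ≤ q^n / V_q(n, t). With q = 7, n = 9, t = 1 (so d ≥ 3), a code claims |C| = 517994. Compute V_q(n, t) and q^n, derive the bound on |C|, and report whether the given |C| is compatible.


V_q(n, t) = 55, q^n = 40353607, Hamming bound = 733701, |C| = 517994 ≤ bound (satisfied).

Step 1: Compute V_q(n, t) = Σ_{j=0}^1 C(n, j) (q−1)^j.
  j = 0: C(9,0)·(6)^0 = 1·1 = 1.
  j = 1: C(9,1)·(6)^1 = 9·6 = 54.
  V_q(n, t) = 1 + 54 = 55.
Step 2: q^n = 7^9 = 40353607.
Step 3: Hamming bound ⌊q^n / V_q(n,t)⌋ = ⌊40353607/55⌋ = 733701.
Step 4: Compare |C| = 517994 to 733701: satisfied.
The claimed |C| lies below the Hamming bound.


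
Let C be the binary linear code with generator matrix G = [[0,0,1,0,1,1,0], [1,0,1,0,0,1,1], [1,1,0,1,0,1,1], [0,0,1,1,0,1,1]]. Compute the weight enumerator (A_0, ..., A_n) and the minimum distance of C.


Weight distribution: A_0 = 1, A_2 = 1, A_3 = 6, A_4 = 5, A_5 = 2, A_6 = 1. Minimum distance d = 2.

Enumerate all 2^4 = 16 messages m ∈ F_2^4.
For each, compute codeword c = mG in F_2^7, then tally its weight.
  m = 0000 → c = 0000000, weight = 0.
  m = 1000 → c = 0010110, weight = 3.
  m = 0100 → c = 1010011, weight = 4.
  m = 1100 → c = 1000101, weight = 3.
  m = 0010 → c = 1101011, weight = 5.
  m = 1010 → c = 1111101, weight = 6.
  m = 0110 → c = 0111000, weight = 3.
  m = 1110 → c = 0101110, weight = 4.
  m = 0001 → c = 0011011, weight = 4.
  m = 1001 → c = 0001101, weight = 3.
  m = 0101 → c = 1001000, weight = 2.
  m = 1101 → c = 1011110, weight = 5.
  m = 0011 → c = 1110000, weight = 3.
  m = 1011 → c = 1100110, weight = 4.
  m = 0111 → c = 0100011, weight = 3.
  m = 1111 → c = 0110101, weight = 4.
Tally weights:
  weight 0: 1 codewords.
  weight 2: 1 codewords.
  weight 3: 6 codewords.
  weight 4: 5 codewords.
  weight 5: 2 codewords.
  weight 6: 1 codewords.
Minimum distance d = smallest w > 0 with A_w > 0 = 2.
Sanity: Σ A_w = 16 = 2^4 = 16 ✓.


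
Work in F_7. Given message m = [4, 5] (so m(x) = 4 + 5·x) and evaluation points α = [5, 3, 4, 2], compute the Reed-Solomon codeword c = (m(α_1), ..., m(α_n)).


c = [1, 5, 3, 0]

Message polynomial: m(x) = 4 + 5·x (mod 7).
For each evaluation point α_i, compute m(α_i) mod 7:
  α_1 = 5: Horner steps 5 → 1, so m(5) = 1.
  α_2 = 3: Horner steps 5 → 5, so m(3) = 5.
  α_3 = 4: Horner steps 5 → 3, so m(4) = 3.
  α_4 = 2: Horner steps 5 → 0, so m(2) = 0.
Codeword c = [1, 5, 3, 0] ∈ F_7^4.


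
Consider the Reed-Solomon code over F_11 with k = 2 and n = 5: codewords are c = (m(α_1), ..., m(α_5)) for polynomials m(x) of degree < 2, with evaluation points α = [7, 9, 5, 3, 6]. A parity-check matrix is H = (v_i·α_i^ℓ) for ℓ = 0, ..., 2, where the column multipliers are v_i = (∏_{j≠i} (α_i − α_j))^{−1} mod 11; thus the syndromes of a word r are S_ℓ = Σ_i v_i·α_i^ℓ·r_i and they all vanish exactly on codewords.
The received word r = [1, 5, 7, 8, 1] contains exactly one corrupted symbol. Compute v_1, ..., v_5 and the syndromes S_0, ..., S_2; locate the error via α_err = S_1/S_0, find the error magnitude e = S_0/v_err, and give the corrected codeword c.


S = (1, 7, 5), error at position 1, error magnitude e = 6, c = [6, 5, 7, 8, 1].

Step 1: column multipliers v_i = (∏_{j≠i}(α_i − α_j))^{−1} mod 11.
  i = 1 (α = 7): (7−9)(7−5)(7−3)(7−6) = (−2)·2·4·1 = −16 ≡ 6, so v_1 = 6^{−1} = 2 (mod 11).
  i = 2 (α = 9): (9−7)(9−5)(9−3)(9−6) = 2·4·6·3 = 144 ≡ 1, so v_2 = 1^{−1} = 1 (mod 11).
  i = 3 (α = 5): (5−7)(5−9)(5−3)(5−6) = (−2)·(−4)·2·(−1) = −16 ≡ 6, so v_3 = 6^{−1} = 2 (mod 11).
  i = 4 (α = 3): (3−7)(3−9)(3−5)(3−6) = (−4)·(−6)·(−2)·(−3) = 144 ≡ 1, so v_4 = 1^{−1} = 1 (mod 11).
  i = 5 (α = 6): (6−7)(6−9)(6−5)(6−3) = (−1)·(−3)·1·3 = 9 ≡ 9, so v_5 = 9^{−1} = 5 (mod 11).
  v = [2, 1, 2, 1, 5].
Step 2: syndromes of r = [1, 5, 7, 8, 1] (all sums mod 11).
  S_0 = Σ v_i r_i = 2·1 + 1·5 + 2·7 + 1·8 + 5·1 = 34 ≡ 1.
  S_1 = Σ v_i α_i r_i = 2·7·1 + 1·9·5 + 2·5·7 + 1·3·8 + 5·6·1 = 183 ≡ 7.
  α_i^2 mod 11 = [5, 4, 3, 9, 3].
  S_2 = Σ v_i α_i^2 r_i = 2·5·1 + 1·4·5 + 2·3·7 + 1·9·8 + 5·3·1 = 159 ≡ 5.
  S = (1, 7, 5) ≠ 0, so r is not a codeword (an error is present).
Step 3: locate the error. For a single error e at position i, S_ℓ = v_i·e·α_i^ℓ, so α_err = S_1/S_0.
  S_0^{−1} = 1^{−1} = 1 (mod 11), so α_err = 7·1 = 7 ≡ 7 = α_1. Error position i = 1.
  Consistency check: S_2/S_1 = 5·8 = 40 ≡ 7 = α_err ✓ (single-error assumption holds).
Step 4: error magnitude e = S_0/v_1 = S_0·∏_{j≠1}(α_1 − α_j) = 1·6 = 6 ≡ 6 (mod 11).
Step 5: correct position 1: c_1 = r_1 − e = 1 − 6 ≡ 6 (mod 11). Hence c = [6, 5, 7, 8, 1].
  Check: interpolating c through the α_i gives m(x) = 4 + 5·x (degree < 2) with m(α_i) = c_i for every i, so c is indeed a codeword.


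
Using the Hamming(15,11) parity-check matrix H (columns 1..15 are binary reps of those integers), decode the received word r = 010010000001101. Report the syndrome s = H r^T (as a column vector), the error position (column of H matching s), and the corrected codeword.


s = (1, 0, 0, 1)^T, error position = 9, corrected codeword c = 010010001001101

Compute s = H r^T mod 2 one row at a time:
  s_1 = 0 + 0 + 0 + 0 + 1 + 1 + 0 + 1 = 3 ≡ 1 (mod 2).
  s_2 = 0 + 1 + 0 + 0 + 1 + 1 + 0 + 1 = 4 ≡ 0 (mod 2).
  s_3 = 1 + 0 + 0 + 0 + 0 + 0 + 0 + 1 = 2 ≡ 0 (mod 2).
  s_4 = 0 + 0 + 1 + 0 + 0 + 0 + 1 + 1 = 3 ≡ 1 (mod 2).
s = (1, 0, 0, 1)^T — this equals column 9 of H (binary 1001), so error is at position 9.
Correct: flip bit 9 of r = 010010000001101 to get c = 010010001001101.


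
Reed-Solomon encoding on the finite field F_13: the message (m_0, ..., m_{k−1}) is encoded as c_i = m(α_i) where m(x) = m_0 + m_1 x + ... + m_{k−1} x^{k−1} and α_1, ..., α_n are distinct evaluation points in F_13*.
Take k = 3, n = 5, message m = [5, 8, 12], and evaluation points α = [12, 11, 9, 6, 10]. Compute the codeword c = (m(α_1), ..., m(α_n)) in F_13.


c = [9, 11, 9, 4, 11]

Message polynomial: m(x) = 5 + 8·x + 12·x^2 (mod 13).
For each evaluation point α_i, compute m(α_i) mod 13:
  α_1 = 12: Horner steps 12 → 9 → 9, so m(12) = 9.
  α_2 = 11: Horner steps 12 → 10 → 11, so m(11) = 11.
  α_3 = 9: Horner steps 12 → 12 → 9, so m(9) = 9.
  α_4 = 6: Horner steps 12 → 2 → 4, so m(6) = 4.
  α_5 = 10: Horner steps 12 → 11 → 11, so m(10) = 11.
Codeword c = [9, 11, 9, 4, 11] ∈ F_13^5.


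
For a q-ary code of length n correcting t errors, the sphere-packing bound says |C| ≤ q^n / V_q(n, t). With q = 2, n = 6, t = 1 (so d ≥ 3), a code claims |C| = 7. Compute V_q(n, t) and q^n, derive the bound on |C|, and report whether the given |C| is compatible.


V_q(n, t) = 7, q^n = 64, Hamming bound = 9, |C| = 7 ≤ bound (satisfied).

Step 1: Compute V_q(n, t) = Σ_{j=0}^1 C(n, j) (q−1)^j.
  j = 0: C(6,0)·(1)^0 = 1·1 = 1.
  j = 1: C(6,1)·(1)^1 = 6·1 = 6.
  V_q(n, t) = 1 + 6 = 7.
Step 2: q^n = 2^6 = 64.
Step 3: Hamming bound ⌊q^n / V_q(n,t)⌋ = ⌊64/7⌋ = 9.
Step 4: Compare |C| = 7 to 9: satisfied.
The claimed |C| lies below the Hamming bound.


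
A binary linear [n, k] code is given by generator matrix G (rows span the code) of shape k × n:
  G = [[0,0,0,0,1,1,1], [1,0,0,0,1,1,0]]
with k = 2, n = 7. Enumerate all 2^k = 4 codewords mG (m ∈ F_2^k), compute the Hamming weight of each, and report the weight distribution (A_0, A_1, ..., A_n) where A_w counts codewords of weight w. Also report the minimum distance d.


Weight distribution: A_0 = 1, A_2 = 1, A_3 = 2. Minimum distance d = 2.

Enumerate all 2^2 = 4 messages m ∈ F_2^2.
For each, compute codeword c = mG in F_2^7, then tally its weight.
  m = 00 → c = 0000000, weight = 0.
  m = 10 → c = 0000111, weight = 3.
  m = 01 → c = 1000110, weight = 3.
  m = 11 → c = 1000001, weight = 2.
Tally weights:
  weight 0: 1 codewords.
  weight 2: 1 codewords.
  weight 3: 2 codewords.
Minimum distance d = smallest w > 0 with A_w > 0 = 2.
Sanity: Σ A_w = 4 = 2^2 = 4 ✓.


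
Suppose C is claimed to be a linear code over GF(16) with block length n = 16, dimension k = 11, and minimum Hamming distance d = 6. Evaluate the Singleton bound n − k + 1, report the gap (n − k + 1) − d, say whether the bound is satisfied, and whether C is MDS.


Singleton RHS = n − k + 1 = 6, slack = 0, bound satisfied, MDS.

Singleton bound: d ≤ n − k + 1.
Here n = 16, k = 11, so n − k + 1 = 6.
Given d = 6, check d ≤ 6: YES.
Slack = (n − k + 1) − d = 0.
The code is MDS (slack = 0).
Description: the claimed parameters are [16, 11, 6]_16; such a code would be MDS (meets Singleton bound).


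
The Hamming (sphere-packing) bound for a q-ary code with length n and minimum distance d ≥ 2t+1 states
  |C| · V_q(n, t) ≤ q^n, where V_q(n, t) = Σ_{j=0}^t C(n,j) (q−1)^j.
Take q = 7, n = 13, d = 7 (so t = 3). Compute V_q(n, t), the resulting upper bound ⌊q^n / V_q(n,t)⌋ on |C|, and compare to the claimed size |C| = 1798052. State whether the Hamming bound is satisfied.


V_q(n, t) = 64663, q^n = 96889010407, Hamming bound = 1498368, |C| = 1798052 > bound (violated).

Step 1: Compute V_q(n, t) = Σ_{j=0}^3 C(n, j) (q−1)^j.
  j = 0: C(13,0)·(6)^0 = 1·1 = 1.
  j = 1: C(13,1)·(6)^1 = 13·6 = 78.
  j = 2: C(13,2)·(6)^2 = 78·36 = 2808.
  j = 3: C(13,3)·(6)^3 = 286·216 = 61776.
  V_q(n, t) = 1 + 78 + 2808 + 61776 = 64663.
Step 2: q^n = 7^13 = 96889010407.
Step 3: Hamming bound ⌊q^n / V_q(n,t)⌋ = ⌊96889010407/64663⌋ = 1498368.
Step 4: Compare |C| = 1798052 to 1498368: violated.
The claimed |C| lies above the Hamming bound, so no 7-ary code of length 13 with d ≥ 7 can have 1798052 codewords.


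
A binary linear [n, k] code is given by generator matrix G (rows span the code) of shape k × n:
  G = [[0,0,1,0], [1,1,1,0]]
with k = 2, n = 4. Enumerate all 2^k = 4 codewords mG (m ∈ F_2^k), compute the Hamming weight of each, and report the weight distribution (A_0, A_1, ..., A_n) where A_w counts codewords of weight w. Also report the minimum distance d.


Weight distribution: A_0 = 1, A_1 = 1, A_2 = 1, A_3 = 1. Minimum distance d = 1.

Enumerate all 2^2 = 4 messages m ∈ F_2^2.
For each, compute codeword c = mG in F_2^4, then tally its weight.
  m = 00 → c = 0000, weight = 0.
  m = 10 → c = 0010, weight = 1.
  m = 01 → c = 1110, weight = 3.
  m = 11 → c = 1100, weight = 2.
Tally weights:
  weight 0: 1 codewords.
  weight 1: 1 codewords.
  weight 2: 1 codewords.
  weight 3: 1 codewords.
Minimum distance d = smallest w > 0 with A_w > 0 = 1.
Sanity: Σ A_w = 4 = 2^2 = 4 ✓.


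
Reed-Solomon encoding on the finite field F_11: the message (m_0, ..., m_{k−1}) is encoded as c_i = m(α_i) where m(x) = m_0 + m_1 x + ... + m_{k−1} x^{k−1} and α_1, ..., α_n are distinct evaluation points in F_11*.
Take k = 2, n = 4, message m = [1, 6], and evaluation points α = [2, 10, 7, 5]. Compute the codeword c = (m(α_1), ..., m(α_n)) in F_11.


c = [2, 6, 10, 9]

Message polynomial: m(x) = 1 + 6·x (mod 11).
For each evaluation point α_i, compute m(α_i) mod 11:
  α_1 = 2: Horner steps 6 → 2, so m(2) = 2.
  α_2 = 10: Horner steps 6 → 6, so m(10) = 6.
  α_3 = 7: Horner steps 6 → 10, so m(7) = 10.
  α_4 = 5: Horner steps 6 → 9, so m(5) = 9.
Codeword c = [2, 6, 10, 9] ∈ F_11^4.


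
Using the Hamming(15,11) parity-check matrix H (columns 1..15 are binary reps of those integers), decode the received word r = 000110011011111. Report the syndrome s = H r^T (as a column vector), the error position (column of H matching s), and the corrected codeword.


s = (1, 0, 1, 1)^T, error position = 11, corrected codeword c = 000110011001111

Compute s = H r^T mod 2 one row at a time:
  s_1 = 1 + 1 + 0 + 1 + 1 + 1 + 1 + 1 = 7 ≡ 1 (mod 2).
  s_2 = 1 + 1 + 0 + 0 + 1 + 1 + 1 + 1 = 6 ≡ 0 (mod 2).
  s_3 = 0 + 0 + 0 + 0 + 0 + 1 + 1 + 1 = 3 ≡ 1 (mod 2).
  s_4 = 0 + 0 + 1 + 0 + 1 + 1 + 1 + 1 = 5 ≡ 1 (mod 2).
s = (1, 0, 1, 1)^T — this equals column 11 of H (binary 1011), so error is at position 11.
Correct: flip bit 11 of r = 000110011011111 to get c = 000110011001111.


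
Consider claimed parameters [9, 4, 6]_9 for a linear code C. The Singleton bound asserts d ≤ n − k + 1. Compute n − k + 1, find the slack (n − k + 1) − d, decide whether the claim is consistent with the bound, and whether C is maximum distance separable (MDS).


Singleton RHS = n − k + 1 = 6, slack = 0, bound satisfied, MDS.

Singleton bound: d ≤ n − k + 1.
Here n = 9, k = 4, so n − k + 1 = 6.
Given d = 6, check d ≤ 6: YES.
Slack = (n − k + 1) − d = 0.
The code is MDS (slack = 0).
Description: the claimed parameters are [9, 4, 6]_9; such a code would be MDS (meets Singleton bound).


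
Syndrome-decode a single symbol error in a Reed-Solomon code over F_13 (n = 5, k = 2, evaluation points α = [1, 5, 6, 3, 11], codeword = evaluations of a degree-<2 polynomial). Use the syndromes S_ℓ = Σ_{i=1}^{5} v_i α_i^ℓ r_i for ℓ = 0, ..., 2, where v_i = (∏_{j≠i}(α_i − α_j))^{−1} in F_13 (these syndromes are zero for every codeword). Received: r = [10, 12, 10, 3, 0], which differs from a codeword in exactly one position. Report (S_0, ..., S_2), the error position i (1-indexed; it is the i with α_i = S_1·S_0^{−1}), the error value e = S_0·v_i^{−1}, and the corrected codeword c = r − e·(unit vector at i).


S = (12, 12, 12), error at position 1, error magnitude e = 3, c = [7, 12, 10, 3, 0].

Step 1: column multipliers v_i = (∏_{j≠i}(α_i − α_j))^{−1} mod 13.
  i = 1 (α = 1): (1−5)(1−6)(1−3)(1−11) = (−4)·(−5)·(−2)·(−10) = 400 ≡ 10, so v_1 = 10^{−1} = 4 (mod 13).
  i = 2 (α = 5): (5−1)(5−6)(5−3)(5−11) = 4·(−1)·2·(−6) = 48 ≡ 9, so v_2 = 9^{−1} = 3 (mod 13).
  i = 3 (α = 6): (6−1)(6−5)(6−3)(6−11) = 5·1·3·(−5) = −75 ≡ 3, so v_3 = 3^{−1} = 9 (mod 13).
  i = 4 (α = 3): (3−1)(3−5)(3−6)(3−11) = 2·(−2)·(−3)·(−8) = −96 ≡ 8, so v_4 = 8^{−1} = 5 (mod 13).
  i = 5 (α = 11): (11−1)(11−5)(11−6)(11−3) = 10·6·5·8 = 2400 ≡ 8, so v_5 = 8^{−1} = 5 (mod 13).
  v = [4, 3, 9, 5, 5].
Step 2: syndromes of r = [10, 12, 10, 3, 0] (all sums mod 13).
  S_0 = Σ v_i r_i = 4·10 + 3·12 + 9·10 + 5·3 + 5·0 = 181 ≡ 12.
  S_1 = Σ v_i α_i r_i = 4·1·10 + 3·5·12 + 9·6·10 + 5·3·3 + 5·11·0 = 805 ≡ 12.
  α_i^2 mod 13 = [1, 12, 10, 9, 4].
  S_2 = Σ v_i α_i^2 r_i = 4·1·10 + 3·12·12 + 9·10·10 + 5·9·3 + 5·4·0 = 1507 ≡ 12.
  S = (12, 12, 12) ≠ 0, so r is not a codeword (an error is present).
Step 3: locate the error. For a single error e at position i, S_ℓ = v_i·e·α_i^ℓ, so α_err = S_1/S_0.
  S_0^{−1} = 12^{−1} = 12 (mod 13), so α_err = 12·12 = 144 ≡ 1 = α_1. Error position i = 1.
  Consistency check: S_2/S_1 = 12·12 = 144 ≡ 1 = α_err ✓ (single-error assumption holds).
Step 4: error magnitude e = S_0/v_1 = S_0·∏_{j≠1}(α_1 − α_j) = 12·10 = 120 ≡ 3 (mod 13).
Step 5: correct position 1: c_1 = r_1 − e = 10 − 3 ≡ 7 (mod 13). Hence c = [7, 12, 10, 3, 0].
  Check: interpolating c through the α_i gives m(x) = 9 + 11·x (degree < 2) with m(α_i) = c_i for every i, so c is indeed a codeword.


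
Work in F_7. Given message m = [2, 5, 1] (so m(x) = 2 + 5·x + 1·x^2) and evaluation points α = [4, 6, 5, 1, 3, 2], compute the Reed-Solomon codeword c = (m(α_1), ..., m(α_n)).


c = [3, 5, 3, 1, 5, 2]

Message polynomial: m(x) = 2 + 5·x + 1·x^2 (mod 7).
For each evaluation point α_i, compute m(α_i) mod 7:
  α_1 = 4: Horner steps 1 → 2 → 3, so m(4) = 3.
  α_2 = 6: Horner steps 1 → 4 → 5, so m(6) = 5.
  α_3 = 5: Horner steps 1 → 3 → 3, so m(5) = 3.
  α_4 = 1: Horner steps 1 → 6 → 1, so m(1) = 1.
  α_5 = 3: Horner steps 1 → 1 → 5, so m(3) = 5.
  α_6 = 2: Horner steps 1 → 0 → 2, so m(2) = 2.
Codeword c = [3, 5, 3, 1, 5, 2] ∈ F_7^6.


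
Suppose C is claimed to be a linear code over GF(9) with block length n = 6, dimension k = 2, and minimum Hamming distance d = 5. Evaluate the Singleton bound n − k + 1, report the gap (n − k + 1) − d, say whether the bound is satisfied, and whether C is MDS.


Singleton RHS = n − k + 1 = 5, slack = 0, bound satisfied, MDS.

Singleton bound: d ≤ n − k + 1.
Here n = 6, k = 2, so n − k + 1 = 5.
Given d = 5, check d ≤ 5: YES.
Slack = (n − k + 1) − d = 0.
The code is MDS (slack = 0).
Description: the claimed parameters are [6, 2, 5]_9; such a code would be MDS (meets Singleton bound).


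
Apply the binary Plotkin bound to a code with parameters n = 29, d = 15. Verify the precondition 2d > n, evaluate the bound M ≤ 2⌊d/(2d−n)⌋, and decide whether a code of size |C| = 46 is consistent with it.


Plotkin bound M ≤ 30; given |C| = 46 > bound (violated).

Check applicability: 2d = 30, n = 29.
2d − n = 1 > 0, so Plotkin applies.
Compute d/(2d−n) = 15/1 ≈ 15.0000.
⌊d/(2d−n)⌋ = 15.
Plotkin bound: M ≤ 2·15 = 30.
Given |C| = 46, check: VIOLATED.
This |C| is above the Plotkin bound, so no binary code with n = 29, d = 15 and 46 codewords exists.


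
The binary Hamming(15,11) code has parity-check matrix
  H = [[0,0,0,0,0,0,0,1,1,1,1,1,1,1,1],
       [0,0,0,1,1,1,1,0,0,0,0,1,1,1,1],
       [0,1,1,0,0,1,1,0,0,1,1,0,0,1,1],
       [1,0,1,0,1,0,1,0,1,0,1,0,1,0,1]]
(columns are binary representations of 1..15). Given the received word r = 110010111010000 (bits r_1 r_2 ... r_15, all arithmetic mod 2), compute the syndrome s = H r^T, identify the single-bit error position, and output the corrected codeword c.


s = (1, 0, 1, 1)^T, error position = 11, corrected codeword c = 110010111000000

Compute s = H r^T mod 2 one row at a time:
  s_1 = 1 + 1 + 0 + 1 + 0 + 0 + 0 + 0 = 3 ≡ 1 (mod 2).
  s_2 = 0 + 1 + 0 + 1 + 0 + 0 + 0 + 0 = 2 ≡ 0 (mod 2).
  s_3 = 1 + 0 + 0 + 1 + 0 + 1 + 0 + 0 = 3 ≡ 1 (mod 2).
  s_4 = 1 + 0 + 1 + 1 + 1 + 1 + 0 + 0 = 5 ≡ 1 (mod 2).
s = (1, 0, 1, 1)^T — this equals column 11 of H (binary 1011), so error is at position 11.
Correct: flip bit 11 of r = 110010111010000 to get c = 110010111000000.


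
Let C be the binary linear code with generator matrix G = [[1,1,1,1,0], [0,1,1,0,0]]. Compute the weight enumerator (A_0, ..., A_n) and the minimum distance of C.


Weight distribution: A_0 = 1, A_2 = 2, A_4 = 1. Minimum distance d = 2.

Enumerate all 2^2 = 4 messages m ∈ F_2^2.
For each, compute codeword c = mG in F_2^5, then tally its weight.
  m = 00 → c = 00000, weight = 0.
  m = 10 → c = 11110, weight = 4.
  m = 01 → c = 01100, weight = 2.
  m = 11 → c = 10010, weight = 2.
Tally weights:
  weight 0: 1 codewords.
  weight 2: 2 codewords.
  weight 4: 1 codewords.
Minimum distance d = smallest w > 0 with A_w > 0 = 2.
Sanity: Σ A_w = 4 = 2^2 = 4 ✓.


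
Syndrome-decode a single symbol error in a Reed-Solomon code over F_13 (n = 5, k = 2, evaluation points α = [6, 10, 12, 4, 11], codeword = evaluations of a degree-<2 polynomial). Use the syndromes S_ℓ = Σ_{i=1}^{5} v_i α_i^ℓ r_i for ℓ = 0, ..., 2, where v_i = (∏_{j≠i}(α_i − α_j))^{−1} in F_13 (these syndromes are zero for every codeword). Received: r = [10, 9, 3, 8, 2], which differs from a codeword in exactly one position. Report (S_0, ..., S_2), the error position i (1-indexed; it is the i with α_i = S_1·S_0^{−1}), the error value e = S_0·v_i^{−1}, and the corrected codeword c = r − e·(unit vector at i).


S = (11, 6, 8), error at position 2, error magnitude e = 8, c = [10, 1, 3, 8, 2].

Step 1: column multipliers v_i = (∏_{j≠i}(α_i − α_j))^{−1} mod 13.
  i = 1 (α = 6): (6−10)(6−12)(6−4)(6−11) = (−4)·(−6)·2·(−5) = −240 ≡ 7, so v_1 = 7^{−1} = 2 (mod 13).
  i = 2 (α = 10): (10−6)(10−12)(10−4)(10−11) = 4·(−2)·6·(−1) = 48 ≡ 9, so v_2 = 9^{−1} = 3 (mod 13).
  i = 3 (α = 12): (12−6)(12−10)(12−4)(12−11) = 6·2·8·1 = 96 ≡ 5, so v_3 = 5^{−1} = 8 (mod 13).
  i = 4 (α = 4): (4−6)(4−10)(4−12)(4−11) = (−2)·(−6)·(−8)·(−7) = 672 ≡ 9, so v_4 = 9^{−1} = 3 (mod 13).
  i = 5 (α = 11): (11−6)(11−10)(11−12)(11−4) = 5·1·(−1)·7 = −35 ≡ 4, so v_5 = 4^{−1} = 10 (mod 13).
  v = [2, 3, 8, 3, 10].
Step 2: syndromes of r = [10, 9, 3, 8, 2] (all sums mod 13).
  S_0 = Σ v_i r_i = 2·10 + 3·9 + 8·3 + 3·8 + 10·2 = 115 ≡ 11.
  S_1 = Σ v_i α_i r_i = 2·6·10 + 3·10·9 + 8·12·3 + 3·4·8 + 10·11·2 = 994 ≡ 6.
  α_i^2 mod 13 = [10, 9, 1, 3, 4].
  S_2 = Σ v_i α_i^2 r_i = 2·10·10 + 3·9·9 + 8·1·3 + 3·3·8 + 10·4·2 = 619 ≡ 8.
  S = (11, 6, 8) ≠ 0, so r is not a codeword (an error is present).
Step 3: locate the error. For a single error e at position i, S_ℓ = v_i·e·α_i^ℓ, so α_err = S_1/S_0.
  S_0^{−1} = 11^{−1} = 6 (mod 13), so α_err = 6·6 = 36 ≡ 10 = α_2. Error position i = 2.
  Consistency check: S_2/S_1 = 8·11 = 88 ≡ 10 = α_err ✓ (single-error assumption holds).
Step 4: error magnitude e = S_0/v_2 = S_0·∏_{j≠2}(α_2 − α_j) = 11·9 = 99 ≡ 8 (mod 13).
Step 5: correct position 2: c_2 = r_2 − e = 9 − 8 ≡ 1 (mod 13). Hence c = [10, 1, 3, 8, 2].
  Check: interpolating c through the α_i gives m(x) = 4 + 1·x (degree < 2) with m(α_i) = c_i for every i, so c is indeed a codeword.


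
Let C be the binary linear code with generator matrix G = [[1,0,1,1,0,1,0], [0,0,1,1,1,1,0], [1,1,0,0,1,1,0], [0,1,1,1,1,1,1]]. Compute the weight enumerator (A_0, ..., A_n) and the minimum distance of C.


Weight distribution: A_0 = 1, A_2 = 4, A_4 = 9, A_6 = 2. Minimum distance d = 2.

Enumerate all 2^4 = 16 messages m ∈ F_2^4.
For each, compute codeword c = mG in F_2^7, then tally its weight.
  m = 0000 → c = 0000000, weight = 0.
  m = 1000 → c = 1011010, weight = 4.
  m = 0100 → c = 0011110, weight = 4.
  m = 1100 → c = 1000100, weight = 2.
  m = 0010 → c = 1100110, weight = 4.
  m = 1010 → c = 0111100, weight = 4.
  m = 0110 → c = 1111000, weight = 4.
  m = 1110 → c = 0100010, weight = 2.
  m = 0001 → c = 0111111, weight = 6.
  m = 1001 → c = 1100101, weight = 4.
  m = 0101 → c = 0100001, weight = 2.
  m = 1101 → c = 1111011, weight = 6.
  m = 0011 → c = 1011001, weight = 4.
  m = 1011 → c = 0000011, weight = 2.
  m = 0111 → c = 1000111, weight = 4.
  m = 1111 → c = 0011101, weight = 4.
Tally weights:
  weight 0: 1 codewords.
  weight 2: 4 codewords.
  weight 4: 9 codewords.
  weight 6: 2 codewords.
Minimum distance d = smallest w > 0 with A_w > 0 = 2.
Sanity: Σ A_w = 16 = 2^4 = 16 ✓.
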